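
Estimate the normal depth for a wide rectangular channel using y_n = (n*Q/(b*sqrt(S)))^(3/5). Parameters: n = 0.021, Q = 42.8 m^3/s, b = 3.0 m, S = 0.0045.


We use the wide-channel approximation y_n = (n*Q/(b*sqrt(S)))^(3/5).
sqrt(S) = sqrt(0.0045) = 0.067082.
Numerator: n*Q = 0.021 * 42.8 = 0.8988.
Denominator: b*sqrt(S) = 3.0 * 0.067082 = 0.201246.
arg = 4.4662.
y_n = 4.4662^(3/5) = 2.4545 m.

2.4545


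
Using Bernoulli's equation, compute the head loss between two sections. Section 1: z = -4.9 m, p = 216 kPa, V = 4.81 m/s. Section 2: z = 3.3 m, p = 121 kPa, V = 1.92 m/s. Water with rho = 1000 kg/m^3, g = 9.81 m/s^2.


Total head at each section: H = z + p/(rho*g) + V^2/(2g).
H1 = -4.9 + 216*1000/(1000*9.81) + 4.81^2/(2*9.81)
   = -4.9 + 22.018 + 1.1792
   = 18.298 m.
H2 = 3.3 + 121*1000/(1000*9.81) + 1.92^2/(2*9.81)
   = 3.3 + 12.334 + 0.1879
   = 15.822 m.
h_L = H1 - H2 = 18.298 - 15.822 = 2.475 m.

2.475


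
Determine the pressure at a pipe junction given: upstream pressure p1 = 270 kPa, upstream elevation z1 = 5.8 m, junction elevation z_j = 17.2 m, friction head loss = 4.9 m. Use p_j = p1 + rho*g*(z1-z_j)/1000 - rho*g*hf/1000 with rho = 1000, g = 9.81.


Junction pressure: p_j = p1 + rho*g*(z1 - z_j)/1000 - rho*g*hf/1000.
Elevation term = 1000*9.81*(5.8 - 17.2)/1000 = -111.834 kPa.
Friction term = 1000*9.81*4.9/1000 = 48.069 kPa.
p_j = 270 + -111.834 - 48.069 = 110.1 kPa.

110.1


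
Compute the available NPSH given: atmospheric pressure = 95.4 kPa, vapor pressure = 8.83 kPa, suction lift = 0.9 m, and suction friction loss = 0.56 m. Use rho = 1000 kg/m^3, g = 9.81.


NPSHa = p_atm/(rho*g) - z_s - hf_s - p_vap/(rho*g).
p_atm/(rho*g) = 95.4*1000 / (1000*9.81) = 9.725 m.
p_vap/(rho*g) = 8.83*1000 / (1000*9.81) = 0.9 m.
NPSHa = 9.725 - 0.9 - 0.56 - 0.9
      = 7.36 m.

7.36


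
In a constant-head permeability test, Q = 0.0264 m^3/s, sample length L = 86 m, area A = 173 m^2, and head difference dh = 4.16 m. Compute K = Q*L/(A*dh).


From K = Q*L / (A*dh):
Numerator: Q*L = 0.0264 * 86 = 2.2704.
Denominator: A*dh = 173 * 4.16 = 719.68.
K = 2.2704 / 719.68 = 0.003155 m/s.

0.003155


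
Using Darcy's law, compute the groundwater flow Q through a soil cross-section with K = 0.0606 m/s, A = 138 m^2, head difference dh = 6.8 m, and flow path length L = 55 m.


Darcy's law: Q = K * A * i, where i = dh/L.
Hydraulic gradient i = 6.8 / 55 = 0.123636.
Q = 0.0606 * 138 * 0.123636
  = 1.0339 m^3/s.

1.0339


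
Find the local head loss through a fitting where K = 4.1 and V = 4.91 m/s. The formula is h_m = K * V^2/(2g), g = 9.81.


Minor loss formula: h_m = K * V^2/(2g).
V^2 = 4.91^2 = 24.1081.
V^2/(2g) = 24.1081 / 19.62 = 1.2288 m.
h_m = 4.1 * 1.2288 = 5.0379 m.

5.0379


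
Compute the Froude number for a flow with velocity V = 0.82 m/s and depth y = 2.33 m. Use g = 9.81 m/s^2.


The Froude number is defined as Fr = V / sqrt(g*y).
g*y = 9.81 * 2.33 = 22.8573.
sqrt(g*y) = sqrt(22.8573) = 4.7809.
Fr = 0.82 / 4.7809 = 0.1715.

0.1715


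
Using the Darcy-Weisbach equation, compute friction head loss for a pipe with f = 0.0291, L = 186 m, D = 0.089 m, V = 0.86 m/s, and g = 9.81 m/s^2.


Darcy-Weisbach equation: h_f = f * (L/D) * V^2/(2g).
f * L/D = 0.0291 * 186/0.089 = 60.8157.
V^2/(2g) = 0.86^2 / (2*9.81) = 0.7396 / 19.62 = 0.0377 m.
h_f = 60.8157 * 0.0377 = 2.293 m.

2.293


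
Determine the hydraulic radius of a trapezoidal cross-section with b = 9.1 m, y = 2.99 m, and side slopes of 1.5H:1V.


For a trapezoidal section with side slope z:
A = (b + z*y)*y = (9.1 + 1.5*2.99)*2.99 = 40.619 m^2.
P = b + 2*y*sqrt(1 + z^2) = 9.1 + 2*2.99*sqrt(1 + 1.5^2) = 19.881 m.
R = A/P = 40.619 / 19.881 = 2.0432 m.

2.0432


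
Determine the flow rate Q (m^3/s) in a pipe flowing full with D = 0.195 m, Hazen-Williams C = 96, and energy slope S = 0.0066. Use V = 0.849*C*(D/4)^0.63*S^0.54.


For a full circular pipe, R = D/4 = 0.195/4 = 0.0488 m.
V = 0.849 * 96 * 0.0488^0.63 * 0.0066^0.54
  = 0.849 * 96 * 0.149082 * 0.066459
  = 0.8075 m/s.
Pipe area A = pi*D^2/4 = pi*0.195^2/4 = 0.0299 m^2.
Q = A * V = 0.0299 * 0.8075 = 0.0241 m^3/s.

0.0241


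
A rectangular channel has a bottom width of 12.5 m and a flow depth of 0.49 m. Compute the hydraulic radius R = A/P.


For a rectangular section:
Flow area A = b * y = 12.5 * 0.49 = 6.12 m^2.
Wetted perimeter P = b + 2y = 12.5 + 2*0.49 = 13.48 m.
Hydraulic radius R = A/P = 6.12 / 13.48 = 0.4544 m.

0.4544


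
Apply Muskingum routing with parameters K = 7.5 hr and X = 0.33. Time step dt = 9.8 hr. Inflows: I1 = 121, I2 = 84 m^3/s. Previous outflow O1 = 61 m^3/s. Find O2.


Muskingum coefficients:
denom = 2*K*(1-X) + dt = 2*7.5*(1-0.33) + 9.8 = 19.85.
C0 = (dt - 2*K*X)/denom = (9.8 - 2*7.5*0.33)/19.85 = 0.2443.
C1 = (dt + 2*K*X)/denom = (9.8 + 2*7.5*0.33)/19.85 = 0.7431.
C2 = (2*K*(1-X) - dt)/denom = 0.0126.
O2 = C0*I2 + C1*I1 + C2*O1
   = 0.2443*84 + 0.7431*121 + 0.0126*61
   = 111.2 m^3/s.

111.2


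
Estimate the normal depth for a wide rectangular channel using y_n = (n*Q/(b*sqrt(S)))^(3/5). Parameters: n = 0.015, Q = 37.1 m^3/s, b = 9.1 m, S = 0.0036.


We use the wide-channel approximation y_n = (n*Q/(b*sqrt(S)))^(3/5).
sqrt(S) = sqrt(0.0036) = 0.06.
Numerator: n*Q = 0.015 * 37.1 = 0.5565.
Denominator: b*sqrt(S) = 9.1 * 0.06 = 0.546.
arg = 1.0192.
y_n = 1.0192^(3/5) = 1.0115 m.

1.0115


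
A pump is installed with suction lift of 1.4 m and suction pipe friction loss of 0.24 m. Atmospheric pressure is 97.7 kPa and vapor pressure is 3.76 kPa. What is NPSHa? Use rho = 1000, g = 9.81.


NPSHa = p_atm/(rho*g) - z_s - hf_s - p_vap/(rho*g).
p_atm/(rho*g) = 97.7*1000 / (1000*9.81) = 9.959 m.
p_vap/(rho*g) = 3.76*1000 / (1000*9.81) = 0.383 m.
NPSHa = 9.959 - 1.4 - 0.24 - 0.383
      = 7.94 m.

7.94


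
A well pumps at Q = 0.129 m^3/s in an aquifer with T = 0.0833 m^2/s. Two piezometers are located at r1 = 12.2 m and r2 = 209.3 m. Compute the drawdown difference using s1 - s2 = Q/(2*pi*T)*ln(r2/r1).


Thiem equation: s1 - s2 = Q/(2*pi*T) * ln(r2/r1).
ln(r2/r1) = ln(209.3/12.2) = 2.8423.
Q/(2*pi*T) = 0.129 / (2*pi*0.0833) = 0.129 / 0.5234 = 0.2465.
s1 - s2 = 0.2465 * 2.8423 = 0.7006 m.

0.7006


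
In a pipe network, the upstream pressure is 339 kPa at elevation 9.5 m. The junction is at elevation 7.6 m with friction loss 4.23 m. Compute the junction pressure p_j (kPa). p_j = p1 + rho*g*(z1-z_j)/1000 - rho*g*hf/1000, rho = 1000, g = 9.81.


Junction pressure: p_j = p1 + rho*g*(z1 - z_j)/1000 - rho*g*hf/1000.
Elevation term = 1000*9.81*(9.5 - 7.6)/1000 = 18.639 kPa.
Friction term = 1000*9.81*4.23/1000 = 41.496 kPa.
p_j = 339 + 18.639 - 41.496 = 316.14 kPa.

316.14


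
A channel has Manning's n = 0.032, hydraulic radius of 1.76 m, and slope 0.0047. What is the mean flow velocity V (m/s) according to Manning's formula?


Manning's equation gives V = (1/n) * R^(2/3) * S^(1/2).
First, compute R^(2/3) = 1.76^(2/3) = 1.4577.
Next, S^(1/2) = 0.0047^(1/2) = 0.068557.
Then 1/n = 1/0.032 = 31.25.
V = 31.25 * 1.4577 * 0.068557 = 3.123 m/s.

3.123


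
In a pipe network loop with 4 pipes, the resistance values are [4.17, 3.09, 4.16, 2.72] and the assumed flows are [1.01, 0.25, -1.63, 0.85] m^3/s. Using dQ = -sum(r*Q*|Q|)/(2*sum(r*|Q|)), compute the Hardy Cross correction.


Numerator terms (r*Q*|Q|): 4.17*1.01*|1.01| = 4.2538; 3.09*0.25*|0.25| = 0.1931; 4.16*-1.63*|-1.63| = -11.0527; 2.72*0.85*|0.85| = 1.9652.
Sum of numerator = -4.6406.
Denominator terms (r*|Q|): 4.17*|1.01| = 4.2117; 3.09*|0.25| = 0.7725; 4.16*|-1.63| = 6.7808; 2.72*|0.85| = 2.312.
2 * sum of denominator = 2 * 14.077 = 28.154.
dQ = --4.6406 / 28.154 = 0.1648 m^3/s.

0.1648


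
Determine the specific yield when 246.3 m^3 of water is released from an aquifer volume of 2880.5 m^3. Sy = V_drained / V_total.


Specific yield Sy = Volume drained / Total volume.
Sy = 246.3 / 2880.5
   = 0.0855.

0.0855


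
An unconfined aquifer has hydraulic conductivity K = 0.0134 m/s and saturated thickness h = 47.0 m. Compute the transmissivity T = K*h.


Transmissivity is defined as T = K * h.
T = 0.0134 * 47.0
  = 0.6298 m^2/s.

0.6298


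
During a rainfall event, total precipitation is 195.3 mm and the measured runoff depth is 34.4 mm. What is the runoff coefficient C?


The runoff coefficient C = runoff depth / rainfall depth.
C = 34.4 / 195.3
  = 0.1761.

0.1761


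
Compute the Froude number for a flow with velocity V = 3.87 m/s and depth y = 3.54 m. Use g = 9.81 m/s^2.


The Froude number is defined as Fr = V / sqrt(g*y).
g*y = 9.81 * 3.54 = 34.7274.
sqrt(g*y) = sqrt(34.7274) = 5.893.
Fr = 3.87 / 5.893 = 0.6567.

0.6567


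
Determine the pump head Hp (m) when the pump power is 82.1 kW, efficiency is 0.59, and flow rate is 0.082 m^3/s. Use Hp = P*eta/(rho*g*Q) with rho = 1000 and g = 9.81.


Pump head formula: Hp = P * eta / (rho * g * Q).
Numerator: P * eta = 82.1 * 1000 * 0.59 = 48439.0 W.
Denominator: rho * g * Q = 1000 * 9.81 * 0.082 = 804.42.
Hp = 48439.0 / 804.42 = 60.22 m.

60.22


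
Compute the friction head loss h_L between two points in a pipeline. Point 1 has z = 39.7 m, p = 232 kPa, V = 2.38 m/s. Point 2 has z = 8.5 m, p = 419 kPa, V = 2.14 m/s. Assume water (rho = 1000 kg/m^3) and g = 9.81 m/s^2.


Total head at each section: H = z + p/(rho*g) + V^2/(2g).
H1 = 39.7 + 232*1000/(1000*9.81) + 2.38^2/(2*9.81)
   = 39.7 + 23.649 + 0.2887
   = 63.638 m.
H2 = 8.5 + 419*1000/(1000*9.81) + 2.14^2/(2*9.81)
   = 8.5 + 42.712 + 0.2334
   = 51.445 m.
h_L = H1 - H2 = 63.638 - 51.445 = 12.193 m.

12.193


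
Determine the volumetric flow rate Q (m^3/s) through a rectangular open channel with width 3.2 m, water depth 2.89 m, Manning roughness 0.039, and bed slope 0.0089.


For a rectangular channel, the cross-sectional area A = b * y = 3.2 * 2.89 = 9.25 m^2.
The wetted perimeter P = b + 2y = 3.2 + 2*2.89 = 8.98 m.
Hydraulic radius R = A/P = 9.25/8.98 = 1.0298 m.
Velocity V = (1/n)*R^(2/3)*S^(1/2) = (1/0.039)*1.0298^(2/3)*0.0089^(1/2) = 2.4669 m/s.
Discharge Q = A * V = 9.25 * 2.4669 = 22.814 m^3/s.

22.814


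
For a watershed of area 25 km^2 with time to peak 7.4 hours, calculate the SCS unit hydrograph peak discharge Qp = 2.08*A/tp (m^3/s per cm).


SCS formula: Qp = 2.08 * A / tp.
Qp = 2.08 * 25 / 7.4
   = 52.0 / 7.4
   = 7.03 m^3/s per cm.

7.03


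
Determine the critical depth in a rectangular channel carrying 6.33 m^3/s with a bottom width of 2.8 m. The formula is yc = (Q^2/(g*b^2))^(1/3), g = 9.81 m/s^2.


Using yc = (Q^2 / (g * b^2))^(1/3):
Q^2 = 6.33^2 = 40.07.
g * b^2 = 9.81 * 2.8^2 = 9.81 * 7.84 = 76.91.
Q^2 / (g*b^2) = 40.07 / 76.91 = 0.521.
yc = 0.521^(1/3) = 0.8047 m.

0.8047


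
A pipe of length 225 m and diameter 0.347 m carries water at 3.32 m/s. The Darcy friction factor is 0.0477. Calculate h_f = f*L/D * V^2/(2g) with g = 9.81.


Darcy-Weisbach equation: h_f = f * (L/D) * V^2/(2g).
f * L/D = 0.0477 * 225/0.347 = 30.9294.
V^2/(2g) = 3.32^2 / (2*9.81) = 11.0224 / 19.62 = 0.5618 m.
h_f = 30.9294 * 0.5618 = 17.376 m.

17.376


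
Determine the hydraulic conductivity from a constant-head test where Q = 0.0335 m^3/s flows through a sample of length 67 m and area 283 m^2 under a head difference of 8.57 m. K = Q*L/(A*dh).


From K = Q*L / (A*dh):
Numerator: Q*L = 0.0335 * 67 = 2.2445.
Denominator: A*dh = 283 * 8.57 = 2425.31.
K = 2.2445 / 2425.31 = 0.000925 m/s.

0.000925


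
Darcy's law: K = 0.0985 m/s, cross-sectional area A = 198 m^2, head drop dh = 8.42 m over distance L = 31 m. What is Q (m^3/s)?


Darcy's law: Q = K * A * i, where i = dh/L.
Hydraulic gradient i = 8.42 / 31 = 0.271613.
Q = 0.0985 * 198 * 0.271613
  = 5.2973 m^3/s.

5.2973


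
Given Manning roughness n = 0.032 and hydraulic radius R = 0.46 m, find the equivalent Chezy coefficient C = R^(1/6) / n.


The Chezy coefficient relates to Manning's n through C = R^(1/6) / n.
R^(1/6) = 0.46^(1/6) = 0.878604.
C = 0.878604 / 0.032 = 27.46 m^(1/2)/s.

27.46


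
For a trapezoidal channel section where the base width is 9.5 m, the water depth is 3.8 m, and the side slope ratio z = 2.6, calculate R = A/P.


For a trapezoidal section with side slope z:
A = (b + z*y)*y = (9.5 + 2.6*3.8)*3.8 = 73.644 m^2.
P = b + 2*y*sqrt(1 + z^2) = 9.5 + 2*3.8*sqrt(1 + 2.6^2) = 30.671 m.
R = A/P = 73.644 / 30.671 = 2.4011 m.

2.4011


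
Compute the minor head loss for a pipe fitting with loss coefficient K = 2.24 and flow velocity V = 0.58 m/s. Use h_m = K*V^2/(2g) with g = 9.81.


Minor loss formula: h_m = K * V^2/(2g).
V^2 = 0.58^2 = 0.3364.
V^2/(2g) = 0.3364 / 19.62 = 0.0171 m.
h_m = 2.24 * 0.0171 = 0.0384 m.

0.0384


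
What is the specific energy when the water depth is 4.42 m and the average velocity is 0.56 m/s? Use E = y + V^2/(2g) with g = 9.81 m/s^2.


Specific energy E = y + V^2/(2g).
Velocity head = V^2/(2g) = 0.56^2 / (2*9.81) = 0.3136 / 19.62 = 0.016 m.
E = 4.42 + 0.016 = 4.436 m.

4.436


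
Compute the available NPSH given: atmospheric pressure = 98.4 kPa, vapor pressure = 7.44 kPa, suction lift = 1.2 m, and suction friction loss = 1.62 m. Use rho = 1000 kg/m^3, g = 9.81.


NPSHa = p_atm/(rho*g) - z_s - hf_s - p_vap/(rho*g).
p_atm/(rho*g) = 98.4*1000 / (1000*9.81) = 10.031 m.
p_vap/(rho*g) = 7.44*1000 / (1000*9.81) = 0.758 m.
NPSHa = 10.031 - 1.2 - 1.62 - 0.758
      = 6.45 m.

6.45


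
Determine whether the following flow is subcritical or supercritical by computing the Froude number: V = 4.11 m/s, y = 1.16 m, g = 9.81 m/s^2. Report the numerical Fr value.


The Froude number is defined as Fr = V / sqrt(g*y).
g*y = 9.81 * 1.16 = 11.3796.
sqrt(g*y) = sqrt(11.3796) = 3.3734.
Fr = 4.11 / 3.3734 = 1.2184.
Since Fr > 1, the flow is supercritical.

1.2184


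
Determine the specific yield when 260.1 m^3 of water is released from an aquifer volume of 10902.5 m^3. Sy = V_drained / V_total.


Specific yield Sy = Volume drained / Total volume.
Sy = 260.1 / 10902.5
   = 0.0239.

0.0239


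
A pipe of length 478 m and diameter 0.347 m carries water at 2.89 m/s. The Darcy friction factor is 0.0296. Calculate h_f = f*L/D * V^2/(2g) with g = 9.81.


Darcy-Weisbach equation: h_f = f * (L/D) * V^2/(2g).
f * L/D = 0.0296 * 478/0.347 = 40.7746.
V^2/(2g) = 2.89^2 / (2*9.81) = 8.3521 / 19.62 = 0.4257 m.
h_f = 40.7746 * 0.4257 = 17.357 m.

17.357


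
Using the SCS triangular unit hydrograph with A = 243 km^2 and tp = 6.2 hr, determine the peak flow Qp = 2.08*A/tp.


SCS formula: Qp = 2.08 * A / tp.
Qp = 2.08 * 243 / 6.2
   = 505.44 / 6.2
   = 81.52 m^3/s per cm.

81.52


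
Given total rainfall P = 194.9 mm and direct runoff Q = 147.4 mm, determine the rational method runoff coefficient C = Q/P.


The runoff coefficient C = runoff depth / rainfall depth.
C = 147.4 / 194.9
  = 0.7563.

0.7563


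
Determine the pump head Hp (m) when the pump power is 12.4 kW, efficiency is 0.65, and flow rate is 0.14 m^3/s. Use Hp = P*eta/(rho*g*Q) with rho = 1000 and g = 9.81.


Pump head formula: Hp = P * eta / (rho * g * Q).
Numerator: P * eta = 12.4 * 1000 * 0.65 = 8060.0 W.
Denominator: rho * g * Q = 1000 * 9.81 * 0.14 = 1373.4.
Hp = 8060.0 / 1373.4 = 5.87 m.

5.87


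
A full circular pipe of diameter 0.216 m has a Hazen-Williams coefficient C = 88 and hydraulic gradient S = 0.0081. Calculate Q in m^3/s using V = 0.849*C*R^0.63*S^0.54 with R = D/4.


For a full circular pipe, R = D/4 = 0.216/4 = 0.054 m.
V = 0.849 * 88 * 0.054^0.63 * 0.0081^0.54
  = 0.849 * 88 * 0.159004 * 0.07423
  = 0.8818 m/s.
Pipe area A = pi*D^2/4 = pi*0.216^2/4 = 0.0366 m^2.
Q = A * V = 0.0366 * 0.8818 = 0.0323 m^3/s.

0.0323


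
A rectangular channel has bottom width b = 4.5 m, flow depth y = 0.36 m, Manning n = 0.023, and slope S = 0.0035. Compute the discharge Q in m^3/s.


For a rectangular channel, the cross-sectional area A = b * y = 4.5 * 0.36 = 1.62 m^2.
The wetted perimeter P = b + 2y = 4.5 + 2*0.36 = 5.22 m.
Hydraulic radius R = A/P = 1.62/5.22 = 0.3103 m.
Velocity V = (1/n)*R^(2/3)*S^(1/2) = (1/0.023)*0.3103^(2/3)*0.0035^(1/2) = 1.1791 m/s.
Discharge Q = A * V = 1.62 * 1.1791 = 1.91 m^3/s.

1.91


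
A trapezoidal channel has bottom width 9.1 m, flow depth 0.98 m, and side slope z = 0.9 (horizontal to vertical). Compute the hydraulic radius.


For a trapezoidal section with side slope z:
A = (b + z*y)*y = (9.1 + 0.9*0.98)*0.98 = 9.782 m^2.
P = b + 2*y*sqrt(1 + z^2) = 9.1 + 2*0.98*sqrt(1 + 0.9^2) = 11.737 m.
R = A/P = 9.782 / 11.737 = 0.8335 m.

0.8335


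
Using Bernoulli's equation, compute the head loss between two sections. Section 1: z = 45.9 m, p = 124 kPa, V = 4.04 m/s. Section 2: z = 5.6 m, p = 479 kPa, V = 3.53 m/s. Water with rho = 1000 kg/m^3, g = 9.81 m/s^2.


Total head at each section: H = z + p/(rho*g) + V^2/(2g).
H1 = 45.9 + 124*1000/(1000*9.81) + 4.04^2/(2*9.81)
   = 45.9 + 12.64 + 0.8319
   = 59.372 m.
H2 = 5.6 + 479*1000/(1000*9.81) + 3.53^2/(2*9.81)
   = 5.6 + 48.828 + 0.6351
   = 55.063 m.
h_L = H1 - H2 = 59.372 - 55.063 = 4.309 m.

4.309


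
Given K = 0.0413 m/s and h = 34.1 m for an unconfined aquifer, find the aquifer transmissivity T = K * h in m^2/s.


Transmissivity is defined as T = K * h.
T = 0.0413 * 34.1
  = 1.4083 m^2/s.

1.4083


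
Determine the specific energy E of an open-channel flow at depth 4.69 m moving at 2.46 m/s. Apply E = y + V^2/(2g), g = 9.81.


Specific energy E = y + V^2/(2g).
Velocity head = V^2/(2g) = 2.46^2 / (2*9.81) = 6.0516 / 19.62 = 0.3084 m.
E = 4.69 + 0.3084 = 4.9984 m.

4.9984


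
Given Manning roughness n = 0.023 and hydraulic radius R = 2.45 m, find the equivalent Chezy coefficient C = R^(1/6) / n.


The Chezy coefficient relates to Manning's n through C = R^(1/6) / n.
R^(1/6) = 2.45^(1/6) = 1.161077.
C = 1.161077 / 0.023 = 50.48 m^(1/2)/s.

50.48


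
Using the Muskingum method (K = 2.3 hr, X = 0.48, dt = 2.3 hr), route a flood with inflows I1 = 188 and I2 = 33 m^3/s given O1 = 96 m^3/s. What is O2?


Muskingum coefficients:
denom = 2*K*(1-X) + dt = 2*2.3*(1-0.48) + 2.3 = 4.692.
C0 = (dt - 2*K*X)/denom = (2.3 - 2*2.3*0.48)/4.692 = 0.0196.
C1 = (dt + 2*K*X)/denom = (2.3 + 2*2.3*0.48)/4.692 = 0.9608.
C2 = (2*K*(1-X) - dt)/denom = 0.0196.
O2 = C0*I2 + C1*I1 + C2*O1
   = 0.0196*33 + 0.9608*188 + 0.0196*96
   = 183.16 m^3/s.

183.16


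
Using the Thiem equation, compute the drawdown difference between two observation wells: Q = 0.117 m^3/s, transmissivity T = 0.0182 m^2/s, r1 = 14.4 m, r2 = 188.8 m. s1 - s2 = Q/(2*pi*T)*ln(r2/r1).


Thiem equation: s1 - s2 = Q/(2*pi*T) * ln(r2/r1).
ln(r2/r1) = ln(188.8/14.4) = 2.5735.
Q/(2*pi*T) = 0.117 / (2*pi*0.0182) = 0.117 / 0.1144 = 1.0231.
s1 - s2 = 1.0231 * 2.5735 = 2.633 m.

2.633


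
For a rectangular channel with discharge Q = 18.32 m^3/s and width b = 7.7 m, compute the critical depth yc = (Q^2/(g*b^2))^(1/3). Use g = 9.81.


Using yc = (Q^2 / (g * b^2))^(1/3):
Q^2 = 18.32^2 = 335.62.
g * b^2 = 9.81 * 7.7^2 = 9.81 * 59.29 = 581.63.
Q^2 / (g*b^2) = 335.62 / 581.63 = 0.577.
yc = 0.577^(1/3) = 0.8325 m.

0.8325


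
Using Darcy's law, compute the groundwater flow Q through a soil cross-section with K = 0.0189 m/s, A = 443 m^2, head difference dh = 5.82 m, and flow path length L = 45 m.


Darcy's law: Q = K * A * i, where i = dh/L.
Hydraulic gradient i = 5.82 / 45 = 0.129333.
Q = 0.0189 * 443 * 0.129333
  = 1.0829 m^3/s.

1.0829


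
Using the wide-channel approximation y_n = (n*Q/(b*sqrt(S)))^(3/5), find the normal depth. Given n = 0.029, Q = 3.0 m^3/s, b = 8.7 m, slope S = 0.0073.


We use the wide-channel approximation y_n = (n*Q/(b*sqrt(S)))^(3/5).
sqrt(S) = sqrt(0.0073) = 0.08544.
Numerator: n*Q = 0.029 * 3.0 = 0.087.
Denominator: b*sqrt(S) = 8.7 * 0.08544 = 0.743328.
arg = 0.117.
y_n = 0.117^(3/5) = 0.2761 m.

0.2761


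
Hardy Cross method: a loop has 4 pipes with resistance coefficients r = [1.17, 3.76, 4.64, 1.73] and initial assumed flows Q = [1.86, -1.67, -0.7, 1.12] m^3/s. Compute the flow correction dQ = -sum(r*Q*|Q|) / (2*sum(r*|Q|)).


Numerator terms (r*Q*|Q|): 1.17*1.86*|1.86| = 4.0477; 3.76*-1.67*|-1.67| = -10.4863; 4.64*-0.7*|-0.7| = -2.2736; 1.73*1.12*|1.12| = 2.1701.
Sum of numerator = -6.542.
Denominator terms (r*|Q|): 1.17*|1.86| = 2.1762; 3.76*|-1.67| = 6.2792; 4.64*|-0.7| = 3.248; 1.73*|1.12| = 1.9376.
2 * sum of denominator = 2 * 13.641 = 27.282.
dQ = --6.542 / 27.282 = 0.2398 m^3/s.

0.2398


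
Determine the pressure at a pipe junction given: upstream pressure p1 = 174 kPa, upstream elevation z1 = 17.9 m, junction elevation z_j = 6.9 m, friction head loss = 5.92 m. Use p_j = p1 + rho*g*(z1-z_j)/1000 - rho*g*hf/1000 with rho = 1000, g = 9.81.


Junction pressure: p_j = p1 + rho*g*(z1 - z_j)/1000 - rho*g*hf/1000.
Elevation term = 1000*9.81*(17.9 - 6.9)/1000 = 107.91 kPa.
Friction term = 1000*9.81*5.92/1000 = 58.075 kPa.
p_j = 174 + 107.91 - 58.075 = 223.83 kPa.

223.83


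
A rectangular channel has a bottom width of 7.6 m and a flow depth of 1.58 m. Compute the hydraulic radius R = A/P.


For a rectangular section:
Flow area A = b * y = 7.6 * 1.58 = 12.01 m^2.
Wetted perimeter P = b + 2y = 7.6 + 2*1.58 = 10.76 m.
Hydraulic radius R = A/P = 12.01 / 10.76 = 1.116 m.

1.116


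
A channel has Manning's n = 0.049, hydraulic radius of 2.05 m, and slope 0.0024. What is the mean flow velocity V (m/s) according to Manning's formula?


Manning's equation gives V = (1/n) * R^(2/3) * S^(1/2).
First, compute R^(2/3) = 2.05^(2/3) = 1.6137.
Next, S^(1/2) = 0.0024^(1/2) = 0.04899.
Then 1/n = 1/0.049 = 20.41.
V = 20.41 * 1.6137 * 0.04899 = 1.6134 m/s.

1.6134


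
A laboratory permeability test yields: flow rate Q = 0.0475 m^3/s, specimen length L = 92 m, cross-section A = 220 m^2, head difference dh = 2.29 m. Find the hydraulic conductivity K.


From K = Q*L / (A*dh):
Numerator: Q*L = 0.0475 * 92 = 4.37.
Denominator: A*dh = 220 * 2.29 = 503.8.
K = 4.37 / 503.8 = 0.008674 m/s.

0.008674


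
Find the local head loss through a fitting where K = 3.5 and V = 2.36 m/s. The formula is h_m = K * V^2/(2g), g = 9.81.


Minor loss formula: h_m = K * V^2/(2g).
V^2 = 2.36^2 = 5.5696.
V^2/(2g) = 5.5696 / 19.62 = 0.2839 m.
h_m = 3.5 * 0.2839 = 0.9936 m.

0.9936


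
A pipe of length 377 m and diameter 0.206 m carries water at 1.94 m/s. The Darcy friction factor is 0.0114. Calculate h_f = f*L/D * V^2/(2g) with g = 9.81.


Darcy-Weisbach equation: h_f = f * (L/D) * V^2/(2g).
f * L/D = 0.0114 * 377/0.206 = 20.8631.
V^2/(2g) = 1.94^2 / (2*9.81) = 3.7636 / 19.62 = 0.1918 m.
h_f = 20.8631 * 0.1918 = 4.002 m.

4.002


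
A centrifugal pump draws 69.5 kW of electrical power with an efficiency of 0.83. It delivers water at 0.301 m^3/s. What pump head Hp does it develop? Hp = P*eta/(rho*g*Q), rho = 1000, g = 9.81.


Pump head formula: Hp = P * eta / (rho * g * Q).
Numerator: P * eta = 69.5 * 1000 * 0.83 = 57685.0 W.
Denominator: rho * g * Q = 1000 * 9.81 * 0.301 = 2952.81.
Hp = 57685.0 / 2952.81 = 19.54 m.

19.54


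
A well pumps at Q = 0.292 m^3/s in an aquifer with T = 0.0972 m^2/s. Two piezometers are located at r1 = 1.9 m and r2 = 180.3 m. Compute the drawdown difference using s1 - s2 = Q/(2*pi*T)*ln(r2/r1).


Thiem equation: s1 - s2 = Q/(2*pi*T) * ln(r2/r1).
ln(r2/r1) = ln(180.3/1.9) = 4.5528.
Q/(2*pi*T) = 0.292 / (2*pi*0.0972) = 0.292 / 0.6107 = 0.4781.
s1 - s2 = 0.4781 * 4.5528 = 2.1768 m.

2.1768


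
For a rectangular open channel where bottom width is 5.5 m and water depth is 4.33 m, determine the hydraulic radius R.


For a rectangular section:
Flow area A = b * y = 5.5 * 4.33 = 23.82 m^2.
Wetted perimeter P = b + 2y = 5.5 + 2*4.33 = 14.16 m.
Hydraulic radius R = A/P = 23.82 / 14.16 = 1.6819 m.

1.6819


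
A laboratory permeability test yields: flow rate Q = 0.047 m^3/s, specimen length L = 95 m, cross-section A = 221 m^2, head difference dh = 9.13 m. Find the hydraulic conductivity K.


From K = Q*L / (A*dh):
Numerator: Q*L = 0.047 * 95 = 4.465.
Denominator: A*dh = 221 * 9.13 = 2017.73.
K = 4.465 / 2017.73 = 0.002213 m/s.

0.002213


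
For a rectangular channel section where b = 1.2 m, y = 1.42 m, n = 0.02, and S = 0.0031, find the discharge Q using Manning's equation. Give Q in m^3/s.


For a rectangular channel, the cross-sectional area A = b * y = 1.2 * 1.42 = 1.7 m^2.
The wetted perimeter P = b + 2y = 1.2 + 2*1.42 = 4.04 m.
Hydraulic radius R = A/P = 1.7/4.04 = 0.4218 m.
Velocity V = (1/n)*R^(2/3)*S^(1/2) = (1/0.02)*0.4218^(2/3)*0.0031^(1/2) = 1.5657 m/s.
Discharge Q = A * V = 1.7 * 1.5657 = 2.668 m^3/s.

2.668


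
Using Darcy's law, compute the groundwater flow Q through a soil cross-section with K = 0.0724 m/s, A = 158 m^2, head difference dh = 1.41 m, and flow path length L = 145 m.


Darcy's law: Q = K * A * i, where i = dh/L.
Hydraulic gradient i = 1.41 / 145 = 0.009724.
Q = 0.0724 * 158 * 0.009724
  = 0.1112 m^3/s.

0.1112


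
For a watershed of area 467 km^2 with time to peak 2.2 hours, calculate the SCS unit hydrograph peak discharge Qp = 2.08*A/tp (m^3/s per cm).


SCS formula: Qp = 2.08 * A / tp.
Qp = 2.08 * 467 / 2.2
   = 971.36 / 2.2
   = 441.53 m^3/s per cm.

441.53


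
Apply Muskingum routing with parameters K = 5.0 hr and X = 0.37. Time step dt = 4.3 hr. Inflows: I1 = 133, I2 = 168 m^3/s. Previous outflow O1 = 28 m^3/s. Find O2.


Muskingum coefficients:
denom = 2*K*(1-X) + dt = 2*5.0*(1-0.37) + 4.3 = 10.6.
C0 = (dt - 2*K*X)/denom = (4.3 - 2*5.0*0.37)/10.6 = 0.0566.
C1 = (dt + 2*K*X)/denom = (4.3 + 2*5.0*0.37)/10.6 = 0.7547.
C2 = (2*K*(1-X) - dt)/denom = 0.1887.
O2 = C0*I2 + C1*I1 + C2*O1
   = 0.0566*168 + 0.7547*133 + 0.1887*28
   = 115.17 m^3/s.

115.17


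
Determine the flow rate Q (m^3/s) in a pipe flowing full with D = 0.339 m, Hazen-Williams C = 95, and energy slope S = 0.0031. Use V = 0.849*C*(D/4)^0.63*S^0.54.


For a full circular pipe, R = D/4 = 0.339/4 = 0.0848 m.
V = 0.849 * 95 * 0.0848^0.63 * 0.0031^0.54
  = 0.849 * 95 * 0.211217 * 0.044191
  = 0.7528 m/s.
Pipe area A = pi*D^2/4 = pi*0.339^2/4 = 0.0903 m^2.
Q = A * V = 0.0903 * 0.7528 = 0.0679 m^3/s.

0.0679


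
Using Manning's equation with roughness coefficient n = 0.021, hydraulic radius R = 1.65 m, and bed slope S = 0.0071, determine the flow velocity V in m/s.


Manning's equation gives V = (1/n) * R^(2/3) * S^(1/2).
First, compute R^(2/3) = 1.65^(2/3) = 1.3963.
Next, S^(1/2) = 0.0071^(1/2) = 0.084261.
Then 1/n = 1/0.021 = 47.62.
V = 47.62 * 1.3963 * 0.084261 = 5.6027 m/s.

5.6027


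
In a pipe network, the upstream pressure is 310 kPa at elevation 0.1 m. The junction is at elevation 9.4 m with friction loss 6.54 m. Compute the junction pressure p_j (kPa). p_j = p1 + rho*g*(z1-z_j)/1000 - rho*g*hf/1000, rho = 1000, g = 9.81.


Junction pressure: p_j = p1 + rho*g*(z1 - z_j)/1000 - rho*g*hf/1000.
Elevation term = 1000*9.81*(0.1 - 9.4)/1000 = -91.233 kPa.
Friction term = 1000*9.81*6.54/1000 = 64.157 kPa.
p_j = 310 + -91.233 - 64.157 = 154.61 kPa.

154.61


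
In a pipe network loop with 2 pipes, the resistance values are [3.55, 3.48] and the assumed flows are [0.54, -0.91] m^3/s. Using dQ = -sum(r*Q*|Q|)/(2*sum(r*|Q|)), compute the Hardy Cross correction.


Numerator terms (r*Q*|Q|): 3.55*0.54*|0.54| = 1.0352; 3.48*-0.91*|-0.91| = -2.8818.
Sum of numerator = -1.8466.
Denominator terms (r*|Q|): 3.55*|0.54| = 1.917; 3.48*|-0.91| = 3.1668.
2 * sum of denominator = 2 * 5.0838 = 10.1676.
dQ = --1.8466 / 10.1676 = 0.1816 m^3/s.

0.1816


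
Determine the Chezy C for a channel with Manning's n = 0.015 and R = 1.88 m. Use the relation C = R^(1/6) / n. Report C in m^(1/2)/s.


The Chezy coefficient relates to Manning's n through C = R^(1/6) / n.
R^(1/6) = 1.88^(1/6) = 1.110946.
C = 1.110946 / 0.015 = 74.06 m^(1/2)/s.

74.06


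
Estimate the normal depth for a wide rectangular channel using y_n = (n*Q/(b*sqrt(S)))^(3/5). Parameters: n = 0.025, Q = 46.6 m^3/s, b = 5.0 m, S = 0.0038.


We use the wide-channel approximation y_n = (n*Q/(b*sqrt(S)))^(3/5).
sqrt(S) = sqrt(0.0038) = 0.061644.
Numerator: n*Q = 0.025 * 46.6 = 1.165.
Denominator: b*sqrt(S) = 5.0 * 0.061644 = 0.30822.
arg = 3.7798.
y_n = 3.7798^(3/5) = 2.2206 m.

2.2206


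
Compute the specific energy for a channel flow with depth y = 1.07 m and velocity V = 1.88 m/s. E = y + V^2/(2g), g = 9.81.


Specific energy E = y + V^2/(2g).
Velocity head = V^2/(2g) = 1.88^2 / (2*9.81) = 3.5344 / 19.62 = 0.1801 m.
E = 1.07 + 0.1801 = 1.2501 m.

1.2501


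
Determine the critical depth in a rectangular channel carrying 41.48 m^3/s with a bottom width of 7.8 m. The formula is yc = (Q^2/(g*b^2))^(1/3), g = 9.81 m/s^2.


Using yc = (Q^2 / (g * b^2))^(1/3):
Q^2 = 41.48^2 = 1720.59.
g * b^2 = 9.81 * 7.8^2 = 9.81 * 60.84 = 596.84.
Q^2 / (g*b^2) = 1720.59 / 596.84 = 2.8828.
yc = 2.8828^(1/3) = 1.4232 m.

1.4232


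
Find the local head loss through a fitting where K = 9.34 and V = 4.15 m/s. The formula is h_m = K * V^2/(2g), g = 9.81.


Minor loss formula: h_m = K * V^2/(2g).
V^2 = 4.15^2 = 17.2225.
V^2/(2g) = 17.2225 / 19.62 = 0.8778 m.
h_m = 9.34 * 0.8778 = 8.1987 m.

8.1987


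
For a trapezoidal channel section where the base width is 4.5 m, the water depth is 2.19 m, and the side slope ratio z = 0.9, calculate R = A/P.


For a trapezoidal section with side slope z:
A = (b + z*y)*y = (4.5 + 0.9*2.19)*2.19 = 14.171 m^2.
P = b + 2*y*sqrt(1 + z^2) = 4.5 + 2*2.19*sqrt(1 + 0.9^2) = 10.393 m.
R = A/P = 14.171 / 10.393 = 1.3636 m.

1.3636


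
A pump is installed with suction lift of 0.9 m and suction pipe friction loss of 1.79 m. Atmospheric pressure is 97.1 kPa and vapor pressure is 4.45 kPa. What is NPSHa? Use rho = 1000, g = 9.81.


NPSHa = p_atm/(rho*g) - z_s - hf_s - p_vap/(rho*g).
p_atm/(rho*g) = 97.1*1000 / (1000*9.81) = 9.898 m.
p_vap/(rho*g) = 4.45*1000 / (1000*9.81) = 0.454 m.
NPSHa = 9.898 - 0.9 - 1.79 - 0.454
      = 6.75 m.

6.75


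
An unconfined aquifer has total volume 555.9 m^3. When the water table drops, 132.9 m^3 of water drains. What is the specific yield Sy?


Specific yield Sy = Volume drained / Total volume.
Sy = 132.9 / 555.9
   = 0.2391.

0.2391


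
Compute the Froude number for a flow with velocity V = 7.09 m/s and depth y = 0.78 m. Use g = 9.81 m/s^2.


The Froude number is defined as Fr = V / sqrt(g*y).
g*y = 9.81 * 0.78 = 7.6518.
sqrt(g*y) = sqrt(7.6518) = 2.7662.
Fr = 7.09 / 2.7662 = 2.5631.

2.5631


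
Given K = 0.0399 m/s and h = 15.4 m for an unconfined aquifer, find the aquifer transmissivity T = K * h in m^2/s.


Transmissivity is defined as T = K * h.
T = 0.0399 * 15.4
  = 0.6145 m^2/s.

0.6145


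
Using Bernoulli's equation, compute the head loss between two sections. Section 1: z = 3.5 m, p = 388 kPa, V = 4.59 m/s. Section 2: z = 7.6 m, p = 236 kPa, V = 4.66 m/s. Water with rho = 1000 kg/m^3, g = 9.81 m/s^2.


Total head at each section: H = z + p/(rho*g) + V^2/(2g).
H1 = 3.5 + 388*1000/(1000*9.81) + 4.59^2/(2*9.81)
   = 3.5 + 39.551 + 1.0738
   = 44.125 m.
H2 = 7.6 + 236*1000/(1000*9.81) + 4.66^2/(2*9.81)
   = 7.6 + 24.057 + 1.1068
   = 32.764 m.
h_L = H1 - H2 = 44.125 - 32.764 = 11.361 m.

11.361


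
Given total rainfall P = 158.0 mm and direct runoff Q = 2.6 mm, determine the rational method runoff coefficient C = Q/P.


The runoff coefficient C = runoff depth / rainfall depth.
C = 2.6 / 158.0
  = 0.0165.

0.0165


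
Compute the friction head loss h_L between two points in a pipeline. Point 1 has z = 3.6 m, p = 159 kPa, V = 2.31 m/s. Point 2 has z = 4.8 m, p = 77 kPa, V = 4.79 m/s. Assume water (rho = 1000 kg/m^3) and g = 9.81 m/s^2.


Total head at each section: H = z + p/(rho*g) + V^2/(2g).
H1 = 3.6 + 159*1000/(1000*9.81) + 2.31^2/(2*9.81)
   = 3.6 + 16.208 + 0.272
   = 20.08 m.
H2 = 4.8 + 77*1000/(1000*9.81) + 4.79^2/(2*9.81)
   = 4.8 + 7.849 + 1.1694
   = 13.819 m.
h_L = H1 - H2 = 20.08 - 13.819 = 6.261 m.

6.261


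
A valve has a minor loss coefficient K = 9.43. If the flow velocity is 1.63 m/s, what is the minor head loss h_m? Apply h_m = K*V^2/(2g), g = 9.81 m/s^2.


Minor loss formula: h_m = K * V^2/(2g).
V^2 = 1.63^2 = 2.6569.
V^2/(2g) = 2.6569 / 19.62 = 0.1354 m.
h_m = 9.43 * 0.1354 = 1.277 m.

1.277


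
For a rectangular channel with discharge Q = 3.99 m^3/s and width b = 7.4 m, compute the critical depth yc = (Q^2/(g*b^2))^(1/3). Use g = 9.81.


Using yc = (Q^2 / (g * b^2))^(1/3):
Q^2 = 3.99^2 = 15.92.
g * b^2 = 9.81 * 7.4^2 = 9.81 * 54.76 = 537.2.
Q^2 / (g*b^2) = 15.92 / 537.2 = 0.0296.
yc = 0.0296^(1/3) = 0.3095 m.

0.3095


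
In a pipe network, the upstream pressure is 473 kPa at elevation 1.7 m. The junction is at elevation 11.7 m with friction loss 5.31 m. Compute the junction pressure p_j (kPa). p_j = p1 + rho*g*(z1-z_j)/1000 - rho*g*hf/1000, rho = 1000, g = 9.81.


Junction pressure: p_j = p1 + rho*g*(z1 - z_j)/1000 - rho*g*hf/1000.
Elevation term = 1000*9.81*(1.7 - 11.7)/1000 = -98.1 kPa.
Friction term = 1000*9.81*5.31/1000 = 52.091 kPa.
p_j = 473 + -98.1 - 52.091 = 322.81 kPa.

322.81


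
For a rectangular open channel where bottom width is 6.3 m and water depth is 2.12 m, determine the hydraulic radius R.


For a rectangular section:
Flow area A = b * y = 6.3 * 2.12 = 13.36 m^2.
Wetted perimeter P = b + 2y = 6.3 + 2*2.12 = 10.54 m.
Hydraulic radius R = A/P = 13.36 / 10.54 = 1.2672 m.

1.2672


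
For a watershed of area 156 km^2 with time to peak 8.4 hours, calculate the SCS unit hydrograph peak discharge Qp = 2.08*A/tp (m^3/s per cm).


SCS formula: Qp = 2.08 * A / tp.
Qp = 2.08 * 156 / 8.4
   = 324.48 / 8.4
   = 38.63 m^3/s per cm.

38.63


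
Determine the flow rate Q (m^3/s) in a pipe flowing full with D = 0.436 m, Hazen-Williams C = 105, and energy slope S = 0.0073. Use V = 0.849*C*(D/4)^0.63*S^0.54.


For a full circular pipe, R = D/4 = 0.436/4 = 0.109 m.
V = 0.849 * 105 * 0.109^0.63 * 0.0073^0.54
  = 0.849 * 105 * 0.247502 * 0.070177
  = 1.5484 m/s.
Pipe area A = pi*D^2/4 = pi*0.436^2/4 = 0.1493 m^2.
Q = A * V = 0.1493 * 1.5484 = 0.2312 m^3/s.

0.2312


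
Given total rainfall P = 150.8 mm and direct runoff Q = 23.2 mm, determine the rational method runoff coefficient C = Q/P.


The runoff coefficient C = runoff depth / rainfall depth.
C = 23.2 / 150.8
  = 0.1538.

0.1538


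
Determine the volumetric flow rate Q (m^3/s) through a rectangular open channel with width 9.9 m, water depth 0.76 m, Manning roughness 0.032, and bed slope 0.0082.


For a rectangular channel, the cross-sectional area A = b * y = 9.9 * 0.76 = 7.52 m^2.
The wetted perimeter P = b + 2y = 9.9 + 2*0.76 = 11.42 m.
Hydraulic radius R = A/P = 7.52/11.42 = 0.6588 m.
Velocity V = (1/n)*R^(2/3)*S^(1/2) = (1/0.032)*0.6588^(2/3)*0.0082^(1/2) = 2.1426 m/s.
Discharge Q = A * V = 7.52 * 2.1426 = 16.121 m^3/s.

16.121


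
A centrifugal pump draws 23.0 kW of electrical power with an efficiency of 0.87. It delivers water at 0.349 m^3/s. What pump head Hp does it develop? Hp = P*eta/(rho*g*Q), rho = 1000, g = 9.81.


Pump head formula: Hp = P * eta / (rho * g * Q).
Numerator: P * eta = 23.0 * 1000 * 0.87 = 20010.0 W.
Denominator: rho * g * Q = 1000 * 9.81 * 0.349 = 3423.69.
Hp = 20010.0 / 3423.69 = 5.84 m.

5.84


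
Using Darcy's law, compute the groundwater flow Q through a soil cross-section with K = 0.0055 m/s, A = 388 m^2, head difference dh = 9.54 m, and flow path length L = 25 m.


Darcy's law: Q = K * A * i, where i = dh/L.
Hydraulic gradient i = 9.54 / 25 = 0.3816.
Q = 0.0055 * 388 * 0.3816
  = 0.8143 m^3/s.

0.8143


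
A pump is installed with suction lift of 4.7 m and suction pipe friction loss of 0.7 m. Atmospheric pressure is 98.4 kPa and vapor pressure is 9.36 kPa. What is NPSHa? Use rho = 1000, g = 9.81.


NPSHa = p_atm/(rho*g) - z_s - hf_s - p_vap/(rho*g).
p_atm/(rho*g) = 98.4*1000 / (1000*9.81) = 10.031 m.
p_vap/(rho*g) = 9.36*1000 / (1000*9.81) = 0.954 m.
NPSHa = 10.031 - 4.7 - 0.7 - 0.954
      = 3.68 m.

3.68


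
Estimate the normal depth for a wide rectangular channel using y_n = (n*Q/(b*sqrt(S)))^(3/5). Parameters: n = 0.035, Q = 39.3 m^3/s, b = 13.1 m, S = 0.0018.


We use the wide-channel approximation y_n = (n*Q/(b*sqrt(S)))^(3/5).
sqrt(S) = sqrt(0.0018) = 0.042426.
Numerator: n*Q = 0.035 * 39.3 = 1.3755.
Denominator: b*sqrt(S) = 13.1 * 0.042426 = 0.555781.
arg = 2.4749.
y_n = 2.4749^(3/5) = 1.7224 m.

1.7224


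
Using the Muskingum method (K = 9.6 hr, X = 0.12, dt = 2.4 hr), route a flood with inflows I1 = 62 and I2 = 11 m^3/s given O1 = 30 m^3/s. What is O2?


Muskingum coefficients:
denom = 2*K*(1-X) + dt = 2*9.6*(1-0.12) + 2.4 = 19.296.
C0 = (dt - 2*K*X)/denom = (2.4 - 2*9.6*0.12)/19.296 = 0.005.
C1 = (dt + 2*K*X)/denom = (2.4 + 2*9.6*0.12)/19.296 = 0.2438.
C2 = (2*K*(1-X) - dt)/denom = 0.7512.
O2 = C0*I2 + C1*I1 + C2*O1
   = 0.005*11 + 0.2438*62 + 0.7512*30
   = 37.71 m^3/s.

37.71


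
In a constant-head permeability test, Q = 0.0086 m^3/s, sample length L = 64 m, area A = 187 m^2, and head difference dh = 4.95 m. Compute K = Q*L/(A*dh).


From K = Q*L / (A*dh):
Numerator: Q*L = 0.0086 * 64 = 0.5504.
Denominator: A*dh = 187 * 4.95 = 925.65.
K = 0.5504 / 925.65 = 0.000595 m/s.

0.000595


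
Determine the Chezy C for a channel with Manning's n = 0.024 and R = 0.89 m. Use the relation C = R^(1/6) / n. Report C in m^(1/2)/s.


The Chezy coefficient relates to Manning's n through C = R^(1/6) / n.
R^(1/6) = 0.89^(1/6) = 0.980765.
C = 0.980765 / 0.024 = 40.87 m^(1/2)/s.

40.87


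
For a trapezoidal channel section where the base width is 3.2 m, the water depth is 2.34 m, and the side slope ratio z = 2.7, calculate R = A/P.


For a trapezoidal section with side slope z:
A = (b + z*y)*y = (3.2 + 2.7*2.34)*2.34 = 22.272 m^2.
P = b + 2*y*sqrt(1 + z^2) = 3.2 + 2*2.34*sqrt(1 + 2.7^2) = 16.675 m.
R = A/P = 22.272 / 16.675 = 1.3357 m.

1.3357


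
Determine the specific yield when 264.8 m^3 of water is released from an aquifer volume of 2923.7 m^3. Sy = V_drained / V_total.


Specific yield Sy = Volume drained / Total volume.
Sy = 264.8 / 2923.7
   = 0.0906.

0.0906


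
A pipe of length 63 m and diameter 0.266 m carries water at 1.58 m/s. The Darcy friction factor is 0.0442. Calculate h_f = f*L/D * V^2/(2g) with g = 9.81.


Darcy-Weisbach equation: h_f = f * (L/D) * V^2/(2g).
f * L/D = 0.0442 * 63/0.266 = 10.4684.
V^2/(2g) = 1.58^2 / (2*9.81) = 2.4964 / 19.62 = 0.1272 m.
h_f = 10.4684 * 0.1272 = 1.332 m.

1.332


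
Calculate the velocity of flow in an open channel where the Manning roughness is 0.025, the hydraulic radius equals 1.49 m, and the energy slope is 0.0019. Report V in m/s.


Manning's equation gives V = (1/n) * R^(2/3) * S^(1/2).
First, compute R^(2/3) = 1.49^(2/3) = 1.3045.
Next, S^(1/2) = 0.0019^(1/2) = 0.043589.
Then 1/n = 1/0.025 = 40.0.
V = 40.0 * 1.3045 * 0.043589 = 2.2745 m/s.

2.2745


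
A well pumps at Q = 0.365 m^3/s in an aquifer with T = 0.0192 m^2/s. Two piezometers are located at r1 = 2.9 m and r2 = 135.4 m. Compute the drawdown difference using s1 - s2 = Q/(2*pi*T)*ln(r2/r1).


Thiem equation: s1 - s2 = Q/(2*pi*T) * ln(r2/r1).
ln(r2/r1) = ln(135.4/2.9) = 3.8435.
Q/(2*pi*T) = 0.365 / (2*pi*0.0192) = 0.365 / 0.1206 = 3.0256.
s1 - s2 = 3.0256 * 3.8435 = 11.629 m.

11.629


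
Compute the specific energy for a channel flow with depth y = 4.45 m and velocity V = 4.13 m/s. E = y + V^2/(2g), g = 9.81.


Specific energy E = y + V^2/(2g).
Velocity head = V^2/(2g) = 4.13^2 / (2*9.81) = 17.0569 / 19.62 = 0.8694 m.
E = 4.45 + 0.8694 = 5.3194 m.

5.3194


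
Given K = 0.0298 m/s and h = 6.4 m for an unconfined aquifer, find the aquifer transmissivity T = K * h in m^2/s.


Transmissivity is defined as T = K * h.
T = 0.0298 * 6.4
  = 0.1907 m^2/s.

0.1907


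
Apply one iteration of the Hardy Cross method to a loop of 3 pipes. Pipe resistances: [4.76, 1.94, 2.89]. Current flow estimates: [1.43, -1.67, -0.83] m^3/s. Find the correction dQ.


Numerator terms (r*Q*|Q|): 4.76*1.43*|1.43| = 9.7337; 1.94*-1.67*|-1.67| = -5.4105; 2.89*-0.83*|-0.83| = -1.9909.
Sum of numerator = 2.3323.
Denominator terms (r*|Q|): 4.76*|1.43| = 6.8068; 1.94*|-1.67| = 3.2398; 2.89*|-0.83| = 2.3987.
2 * sum of denominator = 2 * 12.4453 = 24.8906.
dQ = -2.3323 / 24.8906 = -0.0937 m^3/s.

-0.0937
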